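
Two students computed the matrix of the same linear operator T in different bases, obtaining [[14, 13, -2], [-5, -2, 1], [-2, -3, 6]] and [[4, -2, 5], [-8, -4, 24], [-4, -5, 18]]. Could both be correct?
Two matrices over a field are similar if and only if they have the same invariant factors.

Both A and B have characteristic polynomial (x - 6)^3 and minimal polynomial (x - 6)^3. Computing further, both have invariant factors (x - 6)^3. Hence A and B are similar.

Yes.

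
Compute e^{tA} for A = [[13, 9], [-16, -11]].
A has Jordan form J = [[1, 1], [0, 1]] with A = PJP^{-1}, so e^{tA} = P e^{tJ} P^{-1}.

For a Jordan block J_k(λ), e^{tJ_k(λ)} = e^{λt} · (I + tN + t^2 N^2/2! + ... + t^{k-1} N^{k-1}/(k-1)!) where N is the nilpotent superdiagonal part.

Assembling the blocks and conjugating back gives the entries of e^{tA} as shown above.

e^{tA} = [[(12*t + 1)*e^{t}, 9*t*e^{t}], [-16*t*e^{t}, (1 - 12*t)*e^{t}]]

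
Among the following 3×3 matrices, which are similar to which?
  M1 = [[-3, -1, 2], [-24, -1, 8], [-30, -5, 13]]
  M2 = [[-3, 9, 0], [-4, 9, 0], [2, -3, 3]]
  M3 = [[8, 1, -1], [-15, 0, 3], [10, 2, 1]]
Characteristic polynomials: χ_{M1} = (x - 3)^3, χ_{M2} = (x - 3)^3, χ_{M3} = (x - 3)^3.

{M1, M2, M3}: invariant factors x - 3, (x - 3)^2.

Matrices are similar if and only if their invariant-factor lists agree; the partition into similarity classes is {M1, M2, M3}.

1 class: {M1, M2, M3}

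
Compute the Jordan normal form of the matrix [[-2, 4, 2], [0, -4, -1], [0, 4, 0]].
The characteristic polynomial is det(xI - A) = (x + 2)^3, so the eigenvalues are -2 (algebraic multiplicity 3).

For λ = -2: rank(A + 2I) = 1, rank((A + 2I)^2) = 0. The eigenspace has dimension 3 - 1 = 2, so there are 2 Jordan blocks; the rank sequence gives block sizes [2, 1].

Assembling the blocks gives the Jordan form J above.

J = [[-2, 1, 0], [0, -2, 0], [0, 0, -2]]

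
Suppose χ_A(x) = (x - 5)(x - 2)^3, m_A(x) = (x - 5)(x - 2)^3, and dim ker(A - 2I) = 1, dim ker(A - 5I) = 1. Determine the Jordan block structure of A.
Jordan blocks: (2, 3), (5, 1)

λ = 2: algebraic multiplicity 3 (exponent in χ_A), largest block size 3 (exponent in m_A), 1 block (geometric multiplicity). This forces block sizes [3].
λ = 5: algebraic multiplicity 1 (exponent in χ_A), largest block size 1 (exponent in m_A), 1 block (geometric multiplicity). This forces block sizes [1].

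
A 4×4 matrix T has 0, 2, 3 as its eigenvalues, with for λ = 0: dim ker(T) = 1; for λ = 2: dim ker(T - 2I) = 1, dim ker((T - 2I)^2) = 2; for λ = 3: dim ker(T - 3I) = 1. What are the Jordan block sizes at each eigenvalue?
Jordan blocks: (0, 1), (2, 2), (3, 1)

λ = 0: successive nullity increments [1] count blocks of size ≥ k; block sizes are [1].
λ = 2: successive nullity increments [1, 1] count blocks of size ≥ k; block sizes are [2].
λ = 3: successive nullity increments [1] count blocks of size ≥ k; block sizes are [1].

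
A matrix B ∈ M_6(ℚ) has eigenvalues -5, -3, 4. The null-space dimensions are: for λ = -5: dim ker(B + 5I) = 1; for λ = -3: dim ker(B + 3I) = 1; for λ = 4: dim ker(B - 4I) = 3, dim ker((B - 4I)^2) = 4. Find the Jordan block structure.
Jordan blocks: (-5, 1), (-3, 1), (4, 2), (4, 1), (4, 1)

λ = -5: successive nullity increments [1] count blocks of size ≥ k; block sizes are [1].
λ = -3: successive nullity increments [1] count blocks of size ≥ k; block sizes are [1].
λ = 4: successive nullity increments [3, 1] count blocks of size ≥ k; block sizes are [2, 1, 1].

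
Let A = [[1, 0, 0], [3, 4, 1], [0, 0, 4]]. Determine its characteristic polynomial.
xI - A = [[x - 1, 0, 0], [-3, x - 4, -1], [0, 0, x - 4]].

Expanding det(xI - A) along the first row:
det(xI - A) = + (x - 1)·det([[x - 4, -1], [0, x - 4]]) - (0)·det([[-3, -1], [0, x - 4]]) + (0)·det([[-3, x - 4], [0, 0]]).

Evaluating gives χ_A(x) = x^3 - 9x^2 + 24x - 16 = (x - 4)^2(x - 1).

χ_A(x) = (x - 4)^2(x - 1)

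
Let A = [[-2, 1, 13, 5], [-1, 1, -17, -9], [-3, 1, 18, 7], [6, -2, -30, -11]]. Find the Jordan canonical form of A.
The characteristic polynomial is det(xI - A) = (x - 3)(x - 1)^3, so the eigenvalues are 1 (algebraic multiplicity 3), 3 (algebraic multiplicity 1).

For λ = 1: rank(A - I) = 3, rank((A - I)^2) = 2, rank((A - I)^3) = 1. The eigenspace has dimension 4 - 3 = 1, so there is 1 Jordan block; the rank sequence gives block sizes [3].

For λ = 3: algebraic multiplicity 1 gives one 1×1 block.

Assembling the blocks gives the Jordan form J above.

J = [[1, 1, 0, 0], [0, 1, 1, 0], [0, 0, 1, 0], [0, 0, 0, 3]]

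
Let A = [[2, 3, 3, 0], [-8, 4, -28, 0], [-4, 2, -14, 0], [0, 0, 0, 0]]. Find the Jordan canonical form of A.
The characteristic polynomial is det(xI - A) = x^2(x + 4)^2, so the eigenvalues are -4 (algebraic multiplicity 2), 0 (algebraic multiplicity 2).

For λ = -4: rank(A + 4I) = 3, rank((A + 4I)^2) = 2. The eigenspace has dimension 4 - 3 = 1, so there is 1 Jordan block; the rank sequence gives block sizes [2].

For λ = 0: rank(A) = 2. The eigenspace has dimension 4 - 2 = 2, so there are 2 Jordan blocks; the rank sequence gives block sizes [1, 1].

Assembling the blocks gives the Jordan form J above.

J = [[-4, 1, 0, 0], [0, -4, 0, 0], [0, 0, 0, 0], [0, 0, 0, 0]]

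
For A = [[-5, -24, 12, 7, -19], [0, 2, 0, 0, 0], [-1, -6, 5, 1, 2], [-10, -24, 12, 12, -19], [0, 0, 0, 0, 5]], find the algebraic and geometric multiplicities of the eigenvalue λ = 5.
algebraic multiplicity 3, geometric multiplicity 2

The characteristic polynomial is (x - 5)^3(x - 2)^2, so the factor x - 5 appears with exponent 3: the algebraic multiplicity is 3.

rank(A - 5I) = 3, so the eigenspace has dimension 5 - 3 = 2: the geometric multiplicity is 2.

Since 2 < 3, A is not diagonalizable.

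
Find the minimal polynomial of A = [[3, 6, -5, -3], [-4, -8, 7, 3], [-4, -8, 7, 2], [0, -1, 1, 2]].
m_A(x) = (x - 1)^3

The characteristic polynomial factors as (x - 1)^4. The minimal polynomial is ∏(x - λ)^{k_λ} where k_λ is the size of the largest Jordan block at λ.

For λ = 1: rank(A - I) = 2, and the largest Jordan block has size 3 (the smallest k with rank((A - I)^k) = rank((A - I)^(k+1))).

So m_A(x) = (x - 1)^3.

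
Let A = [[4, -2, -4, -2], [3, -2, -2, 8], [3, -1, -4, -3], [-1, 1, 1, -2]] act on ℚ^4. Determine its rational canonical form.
R = [[0, 0, 0, -16], [1, 0, 0, 8], [0, 1, 0, 3], [0, 0, 1, -4]]

The invariant factors of A (the non-unit diagonal entries of the Smith normal form of xI - A over ℚ[x]) are (x + 4)(x^3 - 3x + 4), each dividing the next. The characteristic polynomial is their product, (x + 4)(x^3 - 3x + 4).

The rational canonical form is the block-diagonal matrix of companion matrices C(f_i):
R = [[0, 0, 0, -16], [1, 0, 0, 8], [0, 1, 0, 3], [0, 0, 1, -4]].

Note the characteristic polynomial does not split into linear factors over ℚ, so A has no Jordan form over ℚ; the rational canonical form exists over any field.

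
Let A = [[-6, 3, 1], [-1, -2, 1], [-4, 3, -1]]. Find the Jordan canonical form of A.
The characteristic polynomial is det(xI - A) = (x + 2)^2(x + 5), so the eigenvalues are -5 (algebraic multiplicity 1), -2 (algebraic multiplicity 2).

For λ = -5: algebraic multiplicity 1 gives one 1×1 block.

For λ = -2: rank(A + 2I) = 2, rank((A + 2I)^2) = 1. The eigenspace has dimension 3 - 2 = 1, so there is 1 Jordan block; the rank sequence gives block sizes [2].

Assembling the blocks gives the Jordan form J above.

J = [[-5, 0, 0], [0, -2, 1], [0, 0, -2]]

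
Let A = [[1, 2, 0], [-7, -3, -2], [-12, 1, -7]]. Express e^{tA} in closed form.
e^{tA} = [[(t^2 + 4*t + 1)*e^{-3*t}, 2*t*(2*t + 1)*e^{-3*t}, -2*t^2*e^{-3*t}], [t*(-2*t - 7)*e^{-3*t}, (1 - 8*t^2)*e^{-3*t}, 2*t*(2*t - 1)*e^{-3*t}], [t*(-7*t - 24)*e^{-3*t}/2, t*(1 - 14*t)*e^{-3*t}, (7*t^2 - 4*t + 1)*e^{-3*t}]]

A has Jordan form J = [[-3, 1, 0], [0, -3, 1], [0, 0, -3]] with A = PJP^{-1}, so e^{tA} = P e^{tJ} P^{-1}.

For a Jordan block J_k(λ), e^{tJ_k(λ)} = e^{λt} · (I + tN + t^2 N^2/2! + ... + t^{k-1} N^{k-1}/(k-1)!) where N is the nilpotent superdiagonal part.

Assembling the blocks and conjugating back gives the entries of e^{tA} as shown above.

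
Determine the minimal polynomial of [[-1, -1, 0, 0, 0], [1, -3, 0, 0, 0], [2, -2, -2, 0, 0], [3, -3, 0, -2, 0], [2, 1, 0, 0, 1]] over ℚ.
The characteristic polynomial factors as (x - 1)(x + 2)^4. The minimal polynomial is ∏(x - λ)^{k_λ} where k_λ is the size of the largest Jordan block at λ.

For λ = -2: rank(A + 2I) = 2, and the largest Jordan block has size 2 (the smallest k with rank((A + 2I)^k) = rank((A + 2I)^(k+1))).
For λ = 1: rank(A - I) = 4, and the largest Jordan block has size 1 (the smallest k with rank((A - I)^k) = rank((A - I)^(k+1))).

So m_A(x) = (x - 1)(x + 2)^2.

m_A(x) = (x - 1)(x + 2)^2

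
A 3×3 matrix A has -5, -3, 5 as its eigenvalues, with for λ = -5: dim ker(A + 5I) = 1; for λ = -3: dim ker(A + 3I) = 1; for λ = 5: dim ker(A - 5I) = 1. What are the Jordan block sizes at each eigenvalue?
λ = -5: successive nullity increments [1] count blocks of size ≥ k; block sizes are [1].
λ = -3: successive nullity increments [1] count blocks of size ≥ k; block sizes are [1].
λ = 5: successive nullity increments [1] count blocks of size ≥ k; block sizes are [1].

Jordan blocks: (-5, 1), (-3, 1), (5, 1)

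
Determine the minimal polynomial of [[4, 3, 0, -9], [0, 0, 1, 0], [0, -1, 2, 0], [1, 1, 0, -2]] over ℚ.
The characteristic polynomial factors as (x - 1)^4. The minimal polynomial is ∏(x - λ)^{k_λ} where k_λ is the size of the largest Jordan block at λ.

For λ = 1: rank(A - I) = 2, and the largest Jordan block has size 3 (the smallest k with rank((A - I)^k) = rank((A - I)^(k+1))).

So m_A(x) = (x - 1)^3.

m_A(x) = (x - 1)^3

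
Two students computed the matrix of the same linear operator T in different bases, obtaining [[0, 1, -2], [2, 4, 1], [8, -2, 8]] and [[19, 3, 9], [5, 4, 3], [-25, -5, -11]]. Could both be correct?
Two matrices over a field are similar if and only if they have the same invariant factors.

Both A and B have characteristic polynomial (x - 4)^3 and minimal polynomial (x - 4)^3. Computing further, both have invariant factors (x - 4)^3. Hence A and B are similar.

Yes.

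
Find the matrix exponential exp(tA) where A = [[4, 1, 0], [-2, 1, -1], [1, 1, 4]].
e^{tA} = [[(-t^2/2 + t + 1)*e^{3*t}, t*(2 - t)*e^{3*t}/2, -t^2*e^{3*t}/2], [t*(t - 4)*e^{3*t}/2, (t^2 - 4*t + 2)*e^{3*t}/2, t*(t - 2)*e^{3*t}/2], [t*e^{3*t}, t*e^{3*t}, (t + 1)*e^{3*t}]]

A has Jordan form J = [[3, 1, 0], [0, 3, 1], [0, 0, 3]] with A = PJP^{-1}, so e^{tA} = P e^{tJ} P^{-1}.

For a Jordan block J_k(λ), e^{tJ_k(λ)} = e^{λt} · (I + tN + t^2 N^2/2! + ... + t^{k-1} N^{k-1}/(k-1)!) where N is the nilpotent superdiagonal part.

Assembling the blocks and conjugating back gives the entries of e^{tA} as shown above.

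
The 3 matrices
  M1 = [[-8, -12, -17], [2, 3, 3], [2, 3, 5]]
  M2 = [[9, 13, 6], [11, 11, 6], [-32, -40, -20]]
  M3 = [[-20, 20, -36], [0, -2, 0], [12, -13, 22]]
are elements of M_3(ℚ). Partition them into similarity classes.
2 classes: {M1}, {M2, M3}

Characteristic polynomials: χ_{M1} = x^3, χ_{M2} = (x - 4)(x + 2)^2, χ_{M3} = (x - 4)(x + 2)^2.

{M1}: invariant factors x^3.

{M2, M3}: invariant factors (x - 4)(x + 2)^2.

Matrices are similar if and only if their invariant-factor lists agree; the partition into similarity classes is {M1}, {M2, M3}.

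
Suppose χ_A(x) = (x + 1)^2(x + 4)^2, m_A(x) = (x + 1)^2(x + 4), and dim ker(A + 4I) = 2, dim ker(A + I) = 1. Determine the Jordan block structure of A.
λ = -4: algebraic multiplicity 2 (exponent in χ_A), largest block size 1 (exponent in m_A), 2 blocks (geometric multiplicity). These force block sizes [1, 1].
λ = -1: algebraic multiplicity 2 (exponent in χ_A), largest block size 2 (exponent in m_A), 1 block (geometric multiplicity). This forces block sizes [2].

Jordan blocks: (-4, 1), (-4, 1), (-1, 2)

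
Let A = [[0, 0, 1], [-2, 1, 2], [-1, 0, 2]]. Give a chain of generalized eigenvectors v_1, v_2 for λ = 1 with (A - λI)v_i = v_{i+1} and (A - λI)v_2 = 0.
v_1 = [[-1, -2, 0]]^T, v_2 = [[1, 2, 1]]^T

We seek v_1 ∈ ker((A - I)^2) \ ker(A - I), then set v_{i+1} = (A - I) v_i.

One such chain is v_1 = [[-1, -2, 0]]^T, v_2 = [[1, 2, 1]]^T. Check: (A - I) v_2 = [[0, 0, 0]]^T = 0.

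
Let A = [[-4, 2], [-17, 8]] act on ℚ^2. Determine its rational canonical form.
R = [[0, -2], [1, 4]]

The invariant factors of A (the non-unit diagonal entries of the Smith normal form of xI - A over ℚ[x]) are x^2 - 4x + 2, each dividing the next. The characteristic polynomial is their product, x^2 - 4x + 2.

The rational canonical form is the block-diagonal matrix of companion matrices C(f_i):
R = [[0, -2], [1, 4]].

Note the characteristic polynomial does not split into linear factors over ℚ, so A has no Jordan form over ℚ; the rational canonical form exists over any field.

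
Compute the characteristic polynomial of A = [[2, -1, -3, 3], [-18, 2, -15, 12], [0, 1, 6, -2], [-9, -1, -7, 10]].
χ_A(x) = (x - 5)^4

xI - A = [[x - 2, 1, 3, -3], [18, x - 2, 15, -12], [0, -1, x - 6, 2], [9, 1, 7, x - 10]].

Expanding det(xI - A) along the first row:
det(xI - A) = + (x - 2)·det([[x - 2, 15, -12], [-1, x - 6, 2], [1, 7, x - 10]]) - (1)·det([[18, 15, -12], [0, x - 6, 2], [9, 7, x - 10]]) + (3)·det([[18, x - 2, -12], [0, -1, 2], [9, 1, x - 10]]) - (-3)·det([[18, x - 2, 15], [0, -1, x - 6], [9, 1, 7]]).

Evaluating gives χ_A(x) = x^4 - 20x^3 + 150x^2 - 500x + 625 = (x - 5)^4.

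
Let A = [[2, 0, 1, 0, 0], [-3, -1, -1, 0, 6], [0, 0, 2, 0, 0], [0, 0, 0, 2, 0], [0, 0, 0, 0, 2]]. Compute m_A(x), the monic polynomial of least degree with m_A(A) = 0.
The characteristic polynomial factors as (x - 2)^4(x + 1). The minimal polynomial is ∏(x - λ)^{k_λ} where k_λ is the size of the largest Jordan block at λ.

For λ = -1: rank(A + I) = 4, and the largest Jordan block has size 1 (the smallest k with rank((A + I)^k) = rank((A + I)^(k+1))).
For λ = 2: rank(A - 2I) = 2, and the largest Jordan block has size 2 (the smallest k with rank((A - 2I)^k) = rank((A - 2I)^(k+1))).

So m_A(x) = (x - 2)^2(x + 1).

m_A(x) = (x - 2)^2(x + 1)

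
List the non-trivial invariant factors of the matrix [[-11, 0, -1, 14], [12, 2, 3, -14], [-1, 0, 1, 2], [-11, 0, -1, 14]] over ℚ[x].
x(x - 2)^3

The Jordan structure of A has elementary divisors x, (x - 2)^3. Arranging the block sizes at each eigenvalue in decreasing order and taking row products gives the invariant factors.

Invariant factors (smallest first, each dividing the next): x(x - 2)^3.

Check: the last factor x(x - 2)^3 is the minimal polynomial, and the product x(x - 2)^3 is the characteristic polynomial.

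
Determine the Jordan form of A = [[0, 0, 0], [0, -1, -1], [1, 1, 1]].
J = [[0, 1, 0], [0, 0, 1], [0, 0, 0]]

The characteristic polynomial is det(xI - A) = x^3, so the eigenvalues are 0 (algebraic multiplicity 3).

For λ = 0: rank(A) = 2, rank(A^2) = 1, rank(A^3) = 0. The eigenspace has dimension 3 - 2 = 1, so there is 1 Jordan block; the rank sequence gives block sizes [3].

Assembling the blocks gives the Jordan form J above.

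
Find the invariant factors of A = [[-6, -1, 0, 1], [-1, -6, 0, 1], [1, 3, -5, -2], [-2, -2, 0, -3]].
The Jordan structure of A has elementary divisors (x + 5)^2, (x + 5)^2. Arranging the block sizes at each eigenvalue in decreasing order and taking row products gives the invariant factors.

Invariant factors (smallest first, each dividing the next): (x + 5)^2, (x + 5)^2.

Check: the last factor (x + 5)^2 is the minimal polynomial, and the product (x + 5)^4 is the characteristic polynomial.

(x + 5)^2, (x + 5)^2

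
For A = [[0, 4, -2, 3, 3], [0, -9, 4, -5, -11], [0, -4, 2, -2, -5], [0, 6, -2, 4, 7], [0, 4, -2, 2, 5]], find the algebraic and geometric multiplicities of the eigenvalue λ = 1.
algebraic multiplicity 2, geometric multiplicity 2

The characteristic polynomial is x^3(x - 1)^2, so the factor x - 1 appears with exponent 2: the algebraic multiplicity is 2.

rank(A - I) = 3, so the eigenspace has dimension 5 - 3 = 2: the geometric multiplicity is 2.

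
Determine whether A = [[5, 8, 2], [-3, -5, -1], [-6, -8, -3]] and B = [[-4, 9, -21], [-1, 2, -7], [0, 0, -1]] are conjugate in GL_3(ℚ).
Two matrices over a field are similar if and only if they have the same invariant factors.

Both A and B have characteristic polynomial (x + 1)^3 and minimal polynomial (x + 1)^2. Computing further, both have invariant factors x + 1, (x + 1)^2. Hence A and B are similar.

Yes.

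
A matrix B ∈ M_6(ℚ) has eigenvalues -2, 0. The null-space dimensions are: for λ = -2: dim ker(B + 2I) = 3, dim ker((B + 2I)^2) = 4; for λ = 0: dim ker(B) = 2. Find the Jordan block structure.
λ = -2: successive nullity increments [3, 1] count blocks of size ≥ k; block sizes are [2, 1, 1].
λ = 0: successive nullity increments [2] count blocks of size ≥ k; block sizes are [1, 1].

Jordan blocks: (-2, 2), (-2, 1), (-2, 1), (0, 1), (0, 1)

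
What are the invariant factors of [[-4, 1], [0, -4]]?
(x + 4)^2

The Jordan structure of A has elementary divisors (x + 4)^2. Arranging the block sizes at each eigenvalue in decreasing order and taking row products gives the invariant factors.

Invariant factors (smallest first, each dividing the next): (x + 4)^2.

Check: the last factor (x + 4)^2 is the minimal polynomial, and the product (x + 4)^2 is the characteristic polynomial.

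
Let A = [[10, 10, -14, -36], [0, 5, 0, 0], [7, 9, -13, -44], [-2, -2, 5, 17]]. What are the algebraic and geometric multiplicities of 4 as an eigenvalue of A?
The characteristic polynomial is (x - 5)^3(x - 4), so the factor x - 4 appears with exponent 1: the algebraic multiplicity is 1.

rank(A - 4I) = 3, so the eigenspace has dimension 4 - 3 = 1: the geometric multiplicity is 1.

algebraic multiplicity 1, geometric multiplicity 1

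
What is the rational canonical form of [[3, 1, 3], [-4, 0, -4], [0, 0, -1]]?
R = [[0, 0, -4], [1, 0, -1], [0, 1, 2]]

The invariant factors of A (the non-unit diagonal entries of the Smith normal form of xI - A over ℚ[x]) are (x + 1)(x^2 - 3x + 4), each dividing the next. The characteristic polynomial is their product, (x + 1)(x^2 - 3x + 4).

The rational canonical form is the block-diagonal matrix of companion matrices C(f_i):
R = [[0, 0, -4], [1, 0, -1], [0, 1, 2]].

Note the characteristic polynomial does not split into linear factors over ℚ, so A has no Jordan form over ℚ; the rational canonical form exists over any field.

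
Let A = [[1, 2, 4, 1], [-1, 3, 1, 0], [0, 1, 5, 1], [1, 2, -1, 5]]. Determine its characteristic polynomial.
χ_A(x) = (x - 5)^2(x - 2)^2

xI - A = [[x - 1, -2, -4, -1], [1, x - 3, -1, 0], [0, -1, x - 5, -1], [-1, -2, 1, x - 5]].

Expanding det(xI - A) along the first row:
det(xI - A) = + (x - 1)·det([[x - 3, -1, 0], [-1, x - 5, -1], [-2, 1, x - 5]]) - (-2)·det([[1, -1, 0], [0, x - 5, -1], [-1, 1, x - 5]]) + (-4)·det([[1, x - 3, 0], [0, -1, -1], [-1, -2, x - 5]]) - (-1)·det([[1, x - 3, -1], [0, -1, x - 5], [-1, -2, 1]]).

Evaluating gives χ_A(x) = x^4 - 14x^3 + 69x^2 - 140x + 100 = (x - 5)^2(x - 2)^2.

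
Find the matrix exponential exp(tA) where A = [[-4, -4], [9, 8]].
A has Jordan form J = [[2, 1], [0, 2]] with A = PJP^{-1}, so e^{tA} = P e^{tJ} P^{-1}.

For a Jordan block J_k(λ), e^{tJ_k(λ)} = e^{λt} · (I + tN + t^2 N^2/2! + ... + t^{k-1} N^{k-1}/(k-1)!) where N is the nilpotent superdiagonal part.

Assembling the blocks and conjugating back gives the entries of e^{tA} as shown above.

e^{tA} = [[(1 - 6*t)*e^{2*t}, -4*t*e^{2*t}], [9*t*e^{2*t}, (6*t + 1)*e^{2*t}]]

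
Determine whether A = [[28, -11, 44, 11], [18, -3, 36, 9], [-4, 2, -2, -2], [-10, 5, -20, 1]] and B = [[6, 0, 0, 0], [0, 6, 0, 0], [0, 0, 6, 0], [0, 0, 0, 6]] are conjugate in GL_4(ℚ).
No.

Both have characteristic polynomial (x - 6)^4, but the minimal polynomial of A is (x - 6)^2 while the minimal polynomial of B is x - 6. The minimal polynomial is a similarity invariant, so A and B are not similar.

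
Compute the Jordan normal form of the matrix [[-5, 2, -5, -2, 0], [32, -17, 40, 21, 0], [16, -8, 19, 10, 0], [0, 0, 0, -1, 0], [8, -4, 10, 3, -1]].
The characteristic polynomial is det(xI - A) = (x + 1)^5, so the eigenvalues are -1 (algebraic multiplicity 5).

For λ = -1: rank(A + I) = 2, rank((A + I)^2) = 0. The eigenspace has dimension 5 - 2 = 3, so there are 3 Jordan blocks; the rank sequence gives block sizes [2, 2, 1].

Assembling the blocks gives the Jordan form J above.

J = [[-1, 1, 0, 0, 0], [0, -1, 0, 0, 0], [0, 0, -1, 1, 0], [0, 0, 0, -1, 0], [0, 0, 0, 0, -1]]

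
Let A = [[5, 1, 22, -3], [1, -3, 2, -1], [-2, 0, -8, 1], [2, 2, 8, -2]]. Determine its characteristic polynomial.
xI - A = [[x - 5, -1, -22, 3], [-1, x + 3, -2, 1], [2, 0, x + 8, -1], [-2, -2, -8, x + 2]].

Expanding det(xI - A) along the first row:
det(xI - A) = + (x - 5)·det([[x + 3, -2, 1], [0, x + 8, -1], [-2, -8, x + 2]]) - (-1)·det([[-1, -2, 1], [2, x + 8, -1], [-2, -8, x + 2]]) + (-22)·det([[-1, x + 3, 1], [2, 0, -1], [-2, -2, x + 2]]) - (3)·det([[-1, x + 3, -2], [2, 0, x + 8], [-2, -2, -8]]).

Evaluating gives χ_A(x) = x^4 + 8x^3 + 24x^2 + 32x + 16 = (x + 2)^4.

χ_A(x) = (x + 2)^4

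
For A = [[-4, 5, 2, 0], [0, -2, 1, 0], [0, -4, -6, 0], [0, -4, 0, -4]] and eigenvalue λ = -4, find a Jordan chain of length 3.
We seek v_1 ∈ ker((A + 4I)^3) \ ker((A + 4I)^2), then set v_{i+1} = (A + 4I) v_i.

One such chain is v_1 = [[0, 0, 1, 1]]^T, v_2 = [[2, 1, -2, 0]]^T, v_3 = [[1, 0, 0, -4]]^T. Check: (A + 4I) v_3 = [[0, 0, 0, 0]]^T = 0.

v_1 = [[0, 0, 1, 1]]^T, v_2 = [[2, 1, -2, 0]]^T, v_3 = [[1, 0, 0, -4]]^T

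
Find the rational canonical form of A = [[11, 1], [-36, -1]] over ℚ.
The invariant factors of A (the non-unit diagonal entries of the Smith normal form of xI - A over ℚ[x]) are (x - 5)^2, each dividing the next. The characteristic polynomial is their product, (x - 5)^2.

The rational canonical form is the block-diagonal matrix of companion matrices C(f_i):
R = [[0, -25], [1, 10]].

R = [[0, -25], [1, 10]]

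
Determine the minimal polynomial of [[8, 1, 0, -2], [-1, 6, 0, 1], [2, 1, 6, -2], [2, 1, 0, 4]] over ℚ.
The characteristic polynomial factors as (x - 6)^4. The minimal polynomial is ∏(x - λ)^{k_λ} where k_λ is the size of the largest Jordan block at λ.

For λ = 6: rank(A - 6I) = 2, and the largest Jordan block has size 3 (the smallest k with rank((A - 6I)^k) = rank((A - 6I)^(k+1))).

So m_A(x) = (x - 6)^3.

m_A(x) = (x - 6)^3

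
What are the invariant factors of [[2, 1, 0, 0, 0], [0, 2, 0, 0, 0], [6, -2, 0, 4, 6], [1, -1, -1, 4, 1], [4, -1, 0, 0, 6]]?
The Jordan structure of A has elementary divisors (x - 2)^2, (x - 2)^2, (x - 6). Arranging the block sizes at each eigenvalue in decreasing order and taking row products gives the invariant factors.

Invariant factors (smallest first, each dividing the next): (x - 2)^2, (x - 6)(x - 2)^2.

Check: the last factor (x - 6)(x - 2)^2 is the minimal polynomial, and the product (x - 6)(x - 2)^4 is the characteristic polynomial.

(x - 2)^2, (x - 6)(x - 2)^2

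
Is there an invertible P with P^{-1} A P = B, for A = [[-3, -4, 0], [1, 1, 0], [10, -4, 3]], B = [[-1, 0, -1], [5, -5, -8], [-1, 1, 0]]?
trace(A) = 1 but trace(B) = -6. The trace is a similarity invariant, so A and B are not similar.

No.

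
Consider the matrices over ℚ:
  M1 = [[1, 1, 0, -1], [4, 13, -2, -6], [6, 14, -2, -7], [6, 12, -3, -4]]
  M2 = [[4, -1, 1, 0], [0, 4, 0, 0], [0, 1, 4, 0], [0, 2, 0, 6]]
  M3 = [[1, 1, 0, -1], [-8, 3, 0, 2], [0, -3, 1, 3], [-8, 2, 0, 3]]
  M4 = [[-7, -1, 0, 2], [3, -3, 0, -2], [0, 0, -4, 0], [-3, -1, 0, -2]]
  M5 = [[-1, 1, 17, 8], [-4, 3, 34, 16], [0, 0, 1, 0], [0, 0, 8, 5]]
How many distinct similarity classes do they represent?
Characteristic polynomials: χ_{M1} = (x - 5)(x - 1)^3, χ_{M2} = (x - 6)(x - 4)^3, χ_{M3} = (x - 5)(x - 1)^3, χ_{M4} = (x + 4)^4, χ_{M5} = (x - 5)(x - 1)^3.

{M1}: invariant factors (x - 5)(x - 1)^3.

{M2}: invariant factors (x - 6)(x - 4)^3.

{M3, M5}: invariant factors x - 1, (x - 5)(x - 1)^2.

{M4}: invariant factors x + 4, x + 4, (x + 4)^2.

Matrices are similar if and only if their invariant-factor lists agree; the partition into similarity classes is {M1}, {M2}, {M3, M5}, {M4}.

4 classes: {M1}, {M2}, {M3, M5}, {M4}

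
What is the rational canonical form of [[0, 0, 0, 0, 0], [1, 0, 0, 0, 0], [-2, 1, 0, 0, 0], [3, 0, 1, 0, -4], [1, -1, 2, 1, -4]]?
The invariant factors of A (the non-unit diagonal entries of the Smith normal form of xI - A over ℚ[x]) are x^3(x + 2)^2, each dividing the next. The characteristic polynomial is their product, x^3(x + 2)^2.

The rational canonical form is the block-diagonal matrix of companion matrices C(f_i):
R = [[0, 0, 0, 0, 0], [1, 0, 0, 0, 0], [0, 1, 0, 0, 0], [0, 0, 1, 0, -4], [0, 0, 0, 1, -4]].

R = [[0, 0, 0, 0, 0], [1, 0, 0, 0, 0], [0, 1, 0, 0, 0], [0, 0, 1, 0, -4], [0, 0, 0, 1, -4]]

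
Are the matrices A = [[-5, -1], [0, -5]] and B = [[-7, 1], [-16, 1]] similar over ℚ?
No.

trace(A) = -10 but trace(B) = -6. The trace is a similarity invariant, so A and B are not similar.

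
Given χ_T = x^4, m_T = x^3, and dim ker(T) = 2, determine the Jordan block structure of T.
λ = 0: algebraic multiplicity 4 (exponent in χ_T), largest block size 3 (exponent in m_T), 2 blocks (geometric multiplicity). These force block sizes [3, 1].

Jordan blocks: (0, 3), (0, 1)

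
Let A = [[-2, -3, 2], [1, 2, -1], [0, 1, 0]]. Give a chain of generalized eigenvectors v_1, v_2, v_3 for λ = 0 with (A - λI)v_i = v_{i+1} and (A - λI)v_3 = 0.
v_1 = [[1, 0, 2]]^T, v_2 = [[2, -1, 0]]^T, v_3 = [[-1, 0, -1]]^T

We seek v_1 ∈ ker(A^3) \ ker(A^2), then set v_{i+1} = A v_i.

One such chain is v_1 = [[1, 0, 2]]^T, v_2 = [[2, -1, 0]]^T, v_3 = [[-1, 0, -1]]^T. Check: A v_3 = [[0, 0, 0]]^T = 0.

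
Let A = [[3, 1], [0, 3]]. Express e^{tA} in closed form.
A has Jordan form J = [[3, 1], [0, 3]] with A = PJP^{-1}, so e^{tA} = P e^{tJ} P^{-1}.

For a Jordan block J_k(λ), e^{tJ_k(λ)} = e^{λt} · (I + tN + t^2 N^2/2! + ... + t^{k-1} N^{k-1}/(k-1)!) where N is the nilpotent superdiagonal part.

Assembling the blocks and conjugating back gives the entries of e^{tA} as shown above.

e^{tA} = [[e^{3*t}, t*e^{3*t}], [0, e^{3*t}]]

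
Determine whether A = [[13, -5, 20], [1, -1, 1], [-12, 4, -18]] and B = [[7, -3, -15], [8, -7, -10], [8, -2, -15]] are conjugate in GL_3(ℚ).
trace(A) = -6 but trace(B) = -15. The trace is a similarity invariant, so A and B are not similar.

No.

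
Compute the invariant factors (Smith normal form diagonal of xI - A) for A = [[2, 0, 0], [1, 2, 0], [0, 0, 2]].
The Jordan structure of A has elementary divisors (x - 2)^2, (x - 2). Arranging the block sizes at each eigenvalue in decreasing order and taking row products gives the invariant factors.

Invariant factors (smallest first, each dividing the next): x - 2, (x - 2)^2.

Check: the last factor (x - 2)^2 is the minimal polynomial, and the product (x - 2)^3 is the characteristic polynomial.

x - 2, (x - 2)^2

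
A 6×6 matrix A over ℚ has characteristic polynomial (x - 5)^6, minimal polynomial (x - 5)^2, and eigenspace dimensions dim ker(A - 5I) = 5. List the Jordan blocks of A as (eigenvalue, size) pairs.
λ = 5: algebraic multiplicity 6 (exponent in χ_A), largest block size 2 (exponent in m_A), 5 blocks (geometric multiplicity). These force block sizes [2, 1, 1, 1, 1].

Jordan blocks: (5, 2), (5, 1), (5, 1), (5, 1), (5, 1)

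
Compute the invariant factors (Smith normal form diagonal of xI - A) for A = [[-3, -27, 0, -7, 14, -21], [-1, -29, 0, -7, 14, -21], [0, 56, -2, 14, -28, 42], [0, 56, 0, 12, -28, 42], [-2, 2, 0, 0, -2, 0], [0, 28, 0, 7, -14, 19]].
The Jordan structure of A has elementary divisors (x + 2)^2, (x + 2), (x + 2), (x + 2), (x - 5). Arranging the block sizes at each eigenvalue in decreasing order and taking row products gives the invariant factors.

Invariant factors (smallest first, each dividing the next): x + 2, x + 2, x + 2, (x - 5)(x + 2)^2.

Check: the last factor (x - 5)(x + 2)^2 is the minimal polynomial, and the product (x - 5)(x + 2)^5 is the characteristic polynomial.

x + 2, x + 2, x + 2, (x - 5)(x + 2)^2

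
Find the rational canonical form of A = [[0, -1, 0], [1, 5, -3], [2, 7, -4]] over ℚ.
The invariant factors of A (the non-unit diagonal entries of the Smith normal form of xI - A over ℚ[x]) are (x - 1)(x^2 + 2), each dividing the next. The characteristic polynomial is their product, (x - 1)(x^2 + 2).

The rational canonical form is the block-diagonal matrix of companion matrices C(f_i):
R = [[0, 0, 2], [1, 0, -2], [0, 1, 1]].

Note the characteristic polynomial does not split into linear factors over ℚ, so A has no Jordan form over ℚ; the rational canonical form exists over any field.

R = [[0, 0, 2], [1, 0, -2], [0, 1, 1]]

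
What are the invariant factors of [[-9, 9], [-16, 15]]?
The Jordan structure of A has elementary divisors (x - 3)^2. Arranging the block sizes at each eigenvalue in decreasing order and taking row products gives the invariant factors.

Invariant factors (smallest first, each dividing the next): (x - 3)^2.

Check: the last factor (x - 3)^2 is the minimal polynomial, and the product (x - 3)^2 is the characteristic polynomial.

(x - 3)^2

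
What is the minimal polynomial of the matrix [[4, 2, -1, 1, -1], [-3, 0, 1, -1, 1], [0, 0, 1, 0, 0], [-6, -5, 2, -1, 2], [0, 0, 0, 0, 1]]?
m_A(x) = (x - 1)^3

The characteristic polynomial factors as (x - 1)^5. The minimal polynomial is ∏(x - λ)^{k_λ} where k_λ is the size of the largest Jordan block at λ.

For λ = 1: rank(A - I) = 2, and the largest Jordan block has size 3 (the smallest k with rank((A - I)^k) = rank((A - I)^(k+1))).

So m_A(x) = (x - 1)^3.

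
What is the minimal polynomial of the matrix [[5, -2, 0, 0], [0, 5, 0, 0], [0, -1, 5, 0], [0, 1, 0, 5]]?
m_A(x) = (x - 5)^2

The characteristic polynomial factors as (x - 5)^4. The minimal polynomial is ∏(x - λ)^{k_λ} where k_λ is the size of the largest Jordan block at λ.

For λ = 5: rank(A - 5I) = 1, and the largest Jordan block has size 2 (the smallest k with rank((A - 5I)^k) = rank((A - 5I)^(k+1))).

So m_A(x) = (x - 5)^2.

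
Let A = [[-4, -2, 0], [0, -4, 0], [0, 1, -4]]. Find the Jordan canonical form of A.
J = [[-4, 1, 0], [0, -4, 0], [0, 0, -4]]

The characteristic polynomial is det(xI - A) = (x + 4)^3, so the eigenvalues are -4 (algebraic multiplicity 3).

For λ = -4: rank(A + 4I) = 1, rank((A + 4I)^2) = 0. The eigenspace has dimension 3 - 1 = 2, so there are 2 Jordan blocks; the rank sequence gives block sizes [2, 1].

Assembling the blocks gives the Jordan form J above.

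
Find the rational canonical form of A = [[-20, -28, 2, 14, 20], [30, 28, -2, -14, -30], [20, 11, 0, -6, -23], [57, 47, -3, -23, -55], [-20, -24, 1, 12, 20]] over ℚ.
R = [[0, 10, 0, 0, 0], [1, 3, 0, 0, 0], [0, 0, 0, 0, 10], [0, 0, 1, 0, 13], [0, 0, 0, 1, 2]]

The invariant factors of A (the non-unit diagonal entries of the Smith normal form of xI - A over ℚ[x]) are (x - 5)(x + 2), (x - 5)(x + 1)(x + 2), each dividing the next. The characteristic polynomial is their product, (x - 5)^2(x + 1)(x + 2)^2.

The rational canonical form is the block-diagonal matrix of companion matrices C(f_i):
R = [[0, 10, 0, 0, 0], [1, 3, 0, 0, 0], [0, 0, 0, 0, 10], [0, 0, 1, 0, 13], [0, 0, 0, 1, 2]].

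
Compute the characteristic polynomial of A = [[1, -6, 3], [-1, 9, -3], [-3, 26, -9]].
χ_A(x) = x^2(x - 1)

xI - A = [[x - 1, 6, -3], [1, x - 9, 3], [3, -26, x + 9]].

Expanding det(xI - A) along the first row:
det(xI - A) = + (x - 1)·det([[x - 9, 3], [-26, x + 9]]) - (6)·det([[1, 3], [3, x + 9]]) + (-3)·det([[1, x - 9], [3, -26]]).

Evaluating gives χ_A(x) = x^3 - x^2 = x^2(x - 1).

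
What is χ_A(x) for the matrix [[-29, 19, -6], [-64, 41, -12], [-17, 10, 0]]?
xI - A = [[x + 29, -19, 6], [64, x - 41, 12], [17, -10, x]].

Expanding det(xI - A) along the first row:
det(xI - A) = + (x + 29)·det([[x - 41, 12], [-10, x]]) - (-19)·det([[64, 12], [17, x]]) + (6)·det([[64, x - 41], [17, -10]]).

Evaluating gives χ_A(x) = x^3 - 12x^2 + 45x - 54 = (x - 6)(x - 3)^2.

χ_A(x) = (x - 6)(x - 3)^2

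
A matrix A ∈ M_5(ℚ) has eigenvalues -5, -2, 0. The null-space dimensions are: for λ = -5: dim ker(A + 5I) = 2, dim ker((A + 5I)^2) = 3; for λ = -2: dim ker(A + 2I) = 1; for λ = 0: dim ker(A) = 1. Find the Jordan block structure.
λ = -5: successive nullity increments [2, 1] count blocks of size ≥ k; block sizes are [2, 1].
λ = -2: successive nullity increments [1] count blocks of size ≥ k; block sizes are [1].
λ = 0: successive nullity increments [1] count blocks of size ≥ k; block sizes are [1].

Jordan blocks: (-5, 2), (-5, 1), (-2, 1), (0, 1)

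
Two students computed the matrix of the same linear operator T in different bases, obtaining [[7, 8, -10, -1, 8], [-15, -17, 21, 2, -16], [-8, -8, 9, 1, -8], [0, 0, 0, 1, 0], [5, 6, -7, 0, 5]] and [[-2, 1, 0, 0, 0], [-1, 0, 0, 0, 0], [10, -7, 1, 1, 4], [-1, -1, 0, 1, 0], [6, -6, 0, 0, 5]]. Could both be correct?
Two matrices over a field are similar if and only if they have the same invariant factors.

Both A and B have characteristic polynomial (x - 5)(x - 1)^2(x + 1)^2 and minimal polynomial (x - 5)(x - 1)^2(x + 1)^2. Computing further, both have invariant factors (x - 5)(x - 1)^2(x + 1)^2. Hence A and B are similar.

Yes.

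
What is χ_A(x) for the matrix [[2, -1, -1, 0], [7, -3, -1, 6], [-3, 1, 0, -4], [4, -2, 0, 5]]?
xI - A = [[x - 2, 1, 1, 0], [-7, x + 3, 1, -6], [3, -1, x, 4], [-4, 2, 0, x - 5]].

Expanding det(xI - A) along the first row:
det(xI - A) = + (x - 2)·det([[x + 3, 1, -6], [-1, x, 4], [2, 0, x - 5]]) - (1)·det([[-7, 1, -6], [3, x, 4], [-4, 0, x - 5]]) + (1)·det([[-7, x + 3, -6], [3, -1, 4], [-4, 2, x - 5]]) - (0)·det([[-7, x + 3, 1], [3, -1, x], [-4, 2, 0]]).

Evaluating gives χ_A(x) = x^4 - 4x^3 + 6x^2 - 4x + 1 = (x - 1)^4.

χ_A(x) = (x - 1)^4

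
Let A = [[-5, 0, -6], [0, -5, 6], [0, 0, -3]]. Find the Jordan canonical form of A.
The characteristic polynomial is det(xI - A) = (x + 3)(x + 5)^2, so the eigenvalues are -5 (algebraic multiplicity 2), -3 (algebraic multiplicity 1).

For λ = -5: rank(A + 5I) = 1. The eigenspace has dimension 3 - 1 = 2, so there are 2 Jordan blocks; the rank sequence gives block sizes [1, 1].

For λ = -3: algebraic multiplicity 1 gives one 1×1 block.

Assembling the blocks gives the Jordan form J above.

J = [[-5, 0, 0], [0, -5, 0], [0, 0, -3]]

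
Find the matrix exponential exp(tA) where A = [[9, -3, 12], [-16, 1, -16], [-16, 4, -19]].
e^{tA} = [[(12*t + 1)*e^{-3*t}, -3*t*e^{-3*t}, 12*t*e^{-3*t}], [-16*t*e^{-3*t}, (4*t + 1)*e^{-3*t}, -16*t*e^{-3*t}], [-16*t*e^{-3*t}, 4*t*e^{-3*t}, (1 - 16*t)*e^{-3*t}]]

A has Jordan form J = [[-3, 1, 0], [0, -3, 0], [0, 0, -3]] with A = PJP^{-1}, so e^{tA} = P e^{tJ} P^{-1}.

For a Jordan block J_k(λ), e^{tJ_k(λ)} = e^{λt} · (I + tN + t^2 N^2/2! + ... + t^{k-1} N^{k-1}/(k-1)!) where N is the nilpotent superdiagonal part.

Assembling the blocks and conjugating back gives the entries of e^{tA} as shown above.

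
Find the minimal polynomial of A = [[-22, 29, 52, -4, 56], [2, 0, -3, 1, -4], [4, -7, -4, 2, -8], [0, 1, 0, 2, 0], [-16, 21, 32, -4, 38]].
m_A(x) = (x - 6)(x - 2)^3

The characteristic polynomial factors as (x - 6)(x - 2)^4. The minimal polynomial is ∏(x - λ)^{k_λ} where k_λ is the size of the largest Jordan block at λ.

For λ = 2: rank(A - 2I) = 3, and the largest Jordan block has size 3 (the smallest k with rank((A - 2I)^k) = rank((A - 2I)^(k+1))).
For λ = 6: rank(A - 6I) = 4, and the largest Jordan block has size 1 (the smallest k with rank((A - 6I)^k) = rank((A - 6I)^(k+1))).

So m_A(x) = (x - 6)(x - 2)^3.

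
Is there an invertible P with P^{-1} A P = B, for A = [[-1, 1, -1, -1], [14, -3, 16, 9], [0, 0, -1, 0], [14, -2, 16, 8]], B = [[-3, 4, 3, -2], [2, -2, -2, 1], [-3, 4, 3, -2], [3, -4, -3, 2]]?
trace(A) = 3 but trace(B) = 0. The trace is a similarity invariant, so A and B are not similar.

No.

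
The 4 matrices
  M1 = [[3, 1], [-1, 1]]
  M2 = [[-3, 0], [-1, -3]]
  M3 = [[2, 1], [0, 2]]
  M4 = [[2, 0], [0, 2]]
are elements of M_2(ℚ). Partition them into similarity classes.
Characteristic polynomials: χ_{M1} = (x - 2)^2, χ_{M2} = (x + 3)^2, χ_{M3} = (x - 2)^2, χ_{M4} = (x - 2)^2.

{M1, M3}: invariant factors (x - 2)^2.

{M2}: invariant factors (x + 3)^2.

{M4}: invariant factors x - 2, x - 2.

Matrices are similar if and only if their invariant-factor lists agree; the partition into similarity classes is {M1, M3}, {M2}, {M4}.

3 classes: {M1, M3}, {M2}, {M4}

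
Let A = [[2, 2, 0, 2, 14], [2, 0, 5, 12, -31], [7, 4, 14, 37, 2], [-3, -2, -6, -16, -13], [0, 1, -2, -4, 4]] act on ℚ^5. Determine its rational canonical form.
The invariant factors of A (the non-unit diagonal entries of the Smith normal form of xI - A over ℚ[x]) are (x - 6)(x^2 + x - 3)^2, each dividing the next. The characteristic polynomial is their product, (x - 6)(x^2 + x - 3)^2.

The rational canonical form is the block-diagonal matrix of companion matrices C(f_i):
R = [[0, 0, 0, 0, 54], [1, 0, 0, 0, -45], [0, 1, 0, 0, -24], [0, 0, 1, 0, 17], [0, 0, 0, 1, 4]].

Note the characteristic polynomial does not split into linear factors over ℚ, so A has no Jordan form over ℚ; the rational canonical form exists over any field.

R = [[0, 0, 0, 0, 54], [1, 0, 0, 0, -45], [0, 1, 0, 0, -24], [0, 0, 1, 0, 17], [0, 0, 0, 1, 4]]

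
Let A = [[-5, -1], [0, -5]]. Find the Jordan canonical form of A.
J = [[-5, 1], [0, -5]]

The characteristic polynomial is det(xI - A) = (x + 5)^2, so the eigenvalues are -5 (algebraic multiplicity 2).

For λ = -5: rank(A + 5I) = 1, rank((A + 5I)^2) = 0. The eigenspace has dimension 2 - 1 = 1, so there is 1 Jordan block; the rank sequence gives block sizes [2].

Assembling the blocks gives the Jordan form J above.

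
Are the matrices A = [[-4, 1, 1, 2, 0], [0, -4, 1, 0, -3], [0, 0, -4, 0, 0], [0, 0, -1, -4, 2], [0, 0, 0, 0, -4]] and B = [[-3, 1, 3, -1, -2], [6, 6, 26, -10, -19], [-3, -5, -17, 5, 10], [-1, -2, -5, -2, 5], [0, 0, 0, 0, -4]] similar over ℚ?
Two matrices over a field are similar if and only if they have the same invariant factors.

Both A and B have characteristic polynomial (x + 4)^5 and minimal polynomial (x + 4)^3. Computing further, both have invariant factors (x + 4)^2, (x + 4)^3. Hence A and B are similar.

Yes.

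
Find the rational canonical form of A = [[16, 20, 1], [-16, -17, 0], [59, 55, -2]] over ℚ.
The invariant factors of A (the non-unit diagonal entries of the Smith normal form of xI - A over ℚ[x]) are (x - 3)(x + 3)^2, each dividing the next. The characteristic polynomial is their product, (x - 3)(x + 3)^2.

The rational canonical form is the block-diagonal matrix of companion matrices C(f_i):
R = [[0, 0, 27], [1, 0, 9], [0, 1, -3]].

R = [[0, 0, 27], [1, 0, 9], [0, 1, -3]]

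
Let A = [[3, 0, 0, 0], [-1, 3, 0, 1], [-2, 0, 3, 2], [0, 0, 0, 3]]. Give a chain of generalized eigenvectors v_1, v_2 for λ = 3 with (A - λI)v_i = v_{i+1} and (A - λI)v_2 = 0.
We seek v_1 ∈ ker((A - 3I)^2) \ ker(A - 3I), then set v_{i+1} = (A - 3I) v_i.

One such chain is v_1 = [[1, 2, 3, 0]]^T, v_2 = [[0, -1, -2, 0]]^T. Check: (A - 3I) v_2 = [[0, 0, 0, 0]]^T = 0.

v_1 = [[1, 2, 3, 0]]^T, v_2 = [[0, -1, -2, 0]]^T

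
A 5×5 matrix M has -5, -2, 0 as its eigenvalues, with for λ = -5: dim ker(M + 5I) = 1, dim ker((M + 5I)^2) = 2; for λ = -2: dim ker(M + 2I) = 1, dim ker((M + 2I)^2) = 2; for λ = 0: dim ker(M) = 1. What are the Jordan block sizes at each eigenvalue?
λ = -5: successive nullity increments [1, 1] count blocks of size ≥ k; block sizes are [2].
λ = -2: successive nullity increments [1, 1] count blocks of size ≥ k; block sizes are [2].
λ = 0: successive nullity increments [1] count blocks of size ≥ k; block sizes are [1].

Jordan blocks: (-5, 2), (-2, 2), (0, 1)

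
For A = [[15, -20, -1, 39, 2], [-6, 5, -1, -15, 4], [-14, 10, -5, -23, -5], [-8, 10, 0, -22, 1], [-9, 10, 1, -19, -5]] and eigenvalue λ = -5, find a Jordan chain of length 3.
We seek v_1 ∈ ker((A + 5I)^3) \ ker((A + 5I)^2), then set v_{i+1} = (A + 5I) v_i.

One such chain is v_1 = [[0, 0, 1, 0, 0]]^T, v_2 = [[-1, -1, 0, 0, 1]]^T, v_3 = [[2, 0, -1, -1, -1]]^T. Check: (A + 5I) v_3 = [[0, 0, 0, 0, 0]]^T = 0.

v_1 = [[0, 0, 1, 0, 0]]^T, v_2 = [[-1, -1, 0, 0, 1]]^T, v_3 = [[2, 0, -1, -1, -1]]^T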